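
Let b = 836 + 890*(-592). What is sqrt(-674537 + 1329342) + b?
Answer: -526044 + sqrt(654805) ≈ -5.2524e+5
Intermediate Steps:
b = -526044 (b = 836 - 526880 = -526044)
sqrt(-674537 + 1329342) + b = sqrt(-674537 + 1329342) - 526044 = sqrt(654805) - 526044 = -526044 + sqrt(654805)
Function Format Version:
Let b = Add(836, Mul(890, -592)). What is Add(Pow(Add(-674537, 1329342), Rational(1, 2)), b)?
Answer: Add(-526044, Pow(654805, Rational(1, 2))) ≈ -5.2524e+5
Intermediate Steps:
b = -526044 (b = Add(836, -526880) = -526044)
Add(Pow(Add(-674537, 1329342), Rational(1, 2)), b) = Add(Pow(Add(-674537, 1329342), Rational(1, 2)), -526044) = Add(Pow(654805, Rational(1, 2)), -526044) = Add(-526044, Pow(654805, Rational(1, 2)))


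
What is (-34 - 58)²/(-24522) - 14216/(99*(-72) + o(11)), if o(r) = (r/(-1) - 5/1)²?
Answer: 18152509/10532199 ≈ 1.7235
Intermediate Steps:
o(r) = (-5 - r)² (o(r) = (r*(-1) - 5*1)² = (-r - 5)² = (-5 - r)²)
(-34 - 58)²/(-24522) - 14216/(99*(-72) + o(11)) = (-34 - 58)²/(-24522) - 14216/(99*(-72) + (5 + 11)²) = (-92)²*(-1/24522) - 14216/(-7128 + 16²) = 8464*(-1/24522) - 14216/(-7128 + 256) = -4232/12261 - 14216/(-6872) = -4232/12261 - 14216*(-1/6872) = -4232/12261 + 1777/859 = 18152509/10532199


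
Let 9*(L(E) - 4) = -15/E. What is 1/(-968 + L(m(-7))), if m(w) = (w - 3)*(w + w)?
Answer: -84/80977 ≈ -0.0010373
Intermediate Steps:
m(w) = 2*w*(-3 + w) (m(w) = (-3 + w)*(2*w) = 2*w*(-3 + w))
L(E) = 4 - 5/(3*E) (L(E) = 4 + (-15/E)/9 = 4 - 5/(3*E))
1/(-968 + L(m(-7))) = 1/(-968 + (4 - 5*(-1/(14*(-3 - 7)))/3)) = 1/(-968 + (4 - 5/(3*(2*(-7)*(-10))))) = 1/(-968 + (4 - 5/3/140)) = 1/(-968 + (4 - 5/3*1/140)) = 1/(-968 + (4 - 1/84)) = 1/(-968 + 335/84) = 1/(-80977/84) = -84/80977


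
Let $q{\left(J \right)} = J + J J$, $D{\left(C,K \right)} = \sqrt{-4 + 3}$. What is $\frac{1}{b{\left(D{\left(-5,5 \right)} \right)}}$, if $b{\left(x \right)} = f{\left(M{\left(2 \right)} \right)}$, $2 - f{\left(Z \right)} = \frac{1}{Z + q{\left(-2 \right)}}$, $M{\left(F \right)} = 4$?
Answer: $\frac{6}{11} \approx 0.54545$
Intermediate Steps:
$D{\left(C,K \right)} = i$ ($D{\left(C,K \right)} = \sqrt{-1} = i$)
$q{\left(J \right)} = J + J^{2}$
$f{\left(Z \right)} = 2 - \frac{1}{2 + Z}$ ($f{\left(Z \right)} = 2 - \frac{1}{Z - 2 \left(1 - 2\right)} = 2 - \frac{1}{Z - -2} = 2 - \frac{1}{Z + 2} = 2 - \frac{1}{2 + Z}$)
$b{\left(x \right)} = \frac{11}{6}$ ($b{\left(x \right)} = \frac{3 + 2 \cdot 4}{2 + 4} = \frac{3 + 8}{6} = \frac{1}{6} \cdot 11 = \frac{11}{6}$)
$\frac{1}{b{\left(D{\left(-5,5 \right)} \right)}} = \frac{1}{\frac{11}{6}} = \frac{6}{11}$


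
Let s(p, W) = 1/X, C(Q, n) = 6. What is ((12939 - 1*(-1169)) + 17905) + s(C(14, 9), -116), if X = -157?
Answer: 5026040/157 ≈ 32013.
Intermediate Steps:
s(p, W) = -1/157 (s(p, W) = 1/(-157) = -1/157)
((12939 - 1*(-1169)) + 17905) + s(C(14, 9), -116) = ((12939 - 1*(-1169)) + 17905) - 1/157 = ((12939 + 1169) + 17905) - 1/157 = (14108 + 17905) - 1/157 = 32013 - 1/157 = 5026040/157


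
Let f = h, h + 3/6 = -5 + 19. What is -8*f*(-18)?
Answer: 1944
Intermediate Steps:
h = 27/2 (h = -1/2 + (-5 + 19) = -1/2 + 14 = 27/2 ≈ 13.500)
f = 27/2 ≈ 13.500
-8*f*(-18) = -8*27/2*(-18) = -108*(-18) = 1944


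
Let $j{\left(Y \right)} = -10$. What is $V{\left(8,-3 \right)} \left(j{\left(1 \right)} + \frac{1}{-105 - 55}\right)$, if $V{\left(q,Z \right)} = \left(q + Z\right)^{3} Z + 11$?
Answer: $\frac{145691}{40} \approx 3642.3$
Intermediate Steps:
$V{\left(q,Z \right)} = 11 + Z \left(Z + q\right)^{3}$ ($V{\left(q,Z \right)} = \left(Z + q\right)^{3} Z + 11 = Z \left(Z + q\right)^{3} + 11 = 11 + Z \left(Z + q\right)^{3}$)
$V{\left(8,-3 \right)} \left(j{\left(1 \right)} + \frac{1}{-105 - 55}\right) = \left(11 - 3 \left(-3 + 8\right)^{3}\right) \left(-10 + \frac{1}{-105 - 55}\right) = \left(11 - 3 \cdot 5^{3}\right) \left(-10 + \frac{1}{-160}\right) = \left(11 - 375\right) \left(-10 - \frac{1}{160}\right) = \left(11 - 375\right) \left(- \frac{1601}{160}\right) = \left(-364\right) \left(- \frac{1601}{160}\right) = \frac{145691}{40}$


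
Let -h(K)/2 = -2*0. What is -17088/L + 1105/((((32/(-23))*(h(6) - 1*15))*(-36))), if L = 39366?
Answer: -1599713/839808 ≈ -1.9049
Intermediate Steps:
h(K) = 0 (h(K) = -(-4)*0 = -2*0 = 0)
-17088/L + 1105/((((32/(-23))*(h(6) - 1*15))*(-36))) = -17088/39366 + 1105/((((32/(-23))*(0 - 1*15))*(-36))) = -17088*1/39366 + 1105/((((32*(-1/23))*(0 - 15))*(-36))) = -2848/6561 + 1105/((-32/23*(-15)*(-36))) = -2848/6561 + 1105/(((480/23)*(-36))) = -2848/6561 + 1105/(-17280/23) = -2848/6561 + 1105*(-23/17280) = -2848/6561 - 5083/3456 = -1599713/839808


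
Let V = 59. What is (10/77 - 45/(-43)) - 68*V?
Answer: -13279837/3311 ≈ -4010.8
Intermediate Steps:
(10/77 - 45/(-43)) - 68*V = (10/77 - 45/(-43)) - 68*59 = (10*(1/77) - 45*(-1/43)) - 4012 = (10/77 + 45/43) - 4012 = 3895/3311 - 4012 = -13279837/3311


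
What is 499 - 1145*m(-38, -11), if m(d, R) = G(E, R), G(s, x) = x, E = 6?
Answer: 13094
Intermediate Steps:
m(d, R) = R
499 - 1145*m(-38, -11) = 499 - 1145*(-11) = 499 + 12595 = 13094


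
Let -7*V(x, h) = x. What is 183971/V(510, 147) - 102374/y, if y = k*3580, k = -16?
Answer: -3685640071/1460640 ≈ -2523.3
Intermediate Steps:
y = -57280 (y = -16*3580 = -57280)
V(x, h) = -x/7
183971/V(510, 147) - 102374/y = 183971/((-1/7*510)) - 102374/(-57280) = 183971/(-510/7) - 102374*(-1/57280) = 183971*(-7/510) + 51187/28640 = -1287797/510 + 51187/28640 = -3685640071/1460640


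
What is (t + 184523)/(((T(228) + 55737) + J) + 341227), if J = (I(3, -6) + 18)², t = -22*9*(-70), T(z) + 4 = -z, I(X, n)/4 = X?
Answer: 198383/397632 ≈ 0.49891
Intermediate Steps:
I(X, n) = 4*X
T(z) = -4 - z
t = 13860 (t = -198*(-70) = 13860)
J = 900 (J = (4*3 + 18)² = (12 + 18)² = 30² = 900)
(t + 184523)/(((T(228) + 55737) + J) + 341227) = (13860 + 184523)/((((-4 - 1*228) + 55737) + 900) + 341227) = 198383/((((-4 - 228) + 55737) + 900) + 341227) = 198383/(((-232 + 55737) + 900) + 341227) = 198383/((55505 + 900) + 341227) = 198383/(56405 + 341227) = 198383/397632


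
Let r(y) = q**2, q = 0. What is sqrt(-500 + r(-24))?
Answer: 10*I*sqrt(5) ≈ 22.361*I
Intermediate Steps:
r(y) = 0 (r(y) = 0**2 = 0)
sqrt(-500 + r(-24)) = sqrt(-500 + 0) = sqrt(-500) = 10*I*sqrt(5)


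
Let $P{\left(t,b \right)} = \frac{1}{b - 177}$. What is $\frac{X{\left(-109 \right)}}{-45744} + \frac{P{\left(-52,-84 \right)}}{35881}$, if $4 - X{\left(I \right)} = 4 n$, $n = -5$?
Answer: $- \frac{9366847}{17849577546} \approx -0.00052477$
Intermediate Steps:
$P{\left(t,b \right)} = \frac{1}{-177 + b}$
$X{\left(I \right)} = 24$ ($X{\left(I \right)} = 4 - 4 \left(-5\right) = 4 - -20 = 4 + 20 = 24$)
$\frac{X{\left(-109 \right)}}{-45744} + \frac{P{\left(-52,-84 \right)}}{35881} = \frac{24}{-45744} + \frac{1}{\left(-177 - 84\right) 35881} = 24 \left(- \frac{1}{45744}\right) + \frac{1}{-261} \cdot \frac{1}{35881} = - \frac{1}{1906} - \frac{1}{9364941} = - \frac{9366847}{17849577546}$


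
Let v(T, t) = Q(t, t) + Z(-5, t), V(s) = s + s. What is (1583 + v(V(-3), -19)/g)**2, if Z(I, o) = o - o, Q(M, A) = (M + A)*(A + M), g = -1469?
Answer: 5400896984289/2157961 ≈ 2.5028e+6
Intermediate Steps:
Q(M, A) = (A + M)**2 (Q(M, A) = (A + M)*(A + M) = (A + M)**2)
V(s) = 2*s
Z(I, o) = 0
v(T, t) = 4*t**2 (v(T, t) = (t + t)**2 + 0 = (2*t)**2 + 0 = 4*t**2 + 0 = 4*t**2)
(1583 + v(V(-3), -19)/g)**2 = (1583 + (4*(-19)**2)/(-1469))**2 = (1583 + (4*361)*(-1/1469))**2 = (1583 + 1444*(-1/1469))**2 = (1583 - 1444/1469)**2 = (2323983/1469)**2 = 5400896984289/2157961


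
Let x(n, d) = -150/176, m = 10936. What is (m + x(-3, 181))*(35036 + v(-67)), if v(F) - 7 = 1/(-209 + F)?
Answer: 9307169911031/24288 ≈ 3.8320e+8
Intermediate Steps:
v(F) = 7 + 1/(-209 + F)
x(n, d) = -75/88 (x(n, d) = -150*1/176 = -75/88)
(m + x(-3, 181))*(35036 + v(-67)) = (10936 - 75/88)*(35036 + (-1462 + 7*(-67))/(-209 - 67)) = 962293*(35036 + (-1462 - 469)/(-276))/88 = 962293*(35036 - 1/276*(-1931))/88 = 962293*(35036 + 1931/276)/88 = (962293/88)*(9671867/276) = 9307169911031/24288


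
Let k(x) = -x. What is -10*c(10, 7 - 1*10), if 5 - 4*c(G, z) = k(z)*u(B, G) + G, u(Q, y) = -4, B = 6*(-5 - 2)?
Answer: -35/2 ≈ -17.500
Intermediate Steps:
B = -42 (B = 6*(-7) = -42)
c(G, z) = 5/4 - z - G/4 (c(G, z) = 5/4 - (-z*(-4) + G)/4 = 5/4 - (4*z + G)/4 = 5/4 - (G + 4*z)/4 = 5/4 + (-z - G/4) = 5/4 - z - G/4)
-10*c(10, 7 - 1*10) = -10*(5/4 - (7 - 1*10) - 1/4*10) = -10*(5/4 - (7 - 10) - 5/2) = -10*(5/4 - 1*(-3) - 5/2) = -10*(5/4 + 3 - 5/2) = -10*7/4 = -35/2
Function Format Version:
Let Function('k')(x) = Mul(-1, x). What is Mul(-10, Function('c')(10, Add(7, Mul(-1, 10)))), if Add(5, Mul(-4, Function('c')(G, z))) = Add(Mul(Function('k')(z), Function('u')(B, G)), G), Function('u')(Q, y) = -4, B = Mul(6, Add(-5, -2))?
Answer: Rational(-35, 2) ≈ -17.500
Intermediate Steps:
B = -42 (B = Mul(6, -7) = -42)
Function('c')(G, z) = Add(Rational(5, 4), Mul(-1, z), Mul(Rational(-1, 4), G)) (Function('c')(G, z) = Add(Rational(5, 4), Mul(Rational(-1, 4), Add(Mul(Mul(-1, z), -4), G))) = Add(Rational(5, 4), Mul(Rational(-1, 4), Add(Mul(4, z), G))) = Add(Rational(5, 4), Mul(Rational(-1, 4), Add(G, Mul(4, z)))) = Add(Rational(5, 4), Add(Mul(-1, z), Mul(Rational(-1, 4), G))) = Add(Rational(5, 4), Mul(-1, z), Mul(Rational(-1, 4), G)))
Mul(-10, Function('c')(10, Add(7, Mul(-1, 10)))) = Mul(-10, Add(Rational(5, 4), Mul(-1, Add(7, Mul(-1, 10))), Mul(Rational(-1, 4), 10))) = Mul(-10, Add(Rational(5, 4), Mul(-1, Add(7, -10)), Rational(-5, 2))) = Mul(-10, Add(Rational(5, 4), Mul(-1, -3), Rational(-5, 2))) = Mul(-10, Add(Rational(5, 4), 3, Rational(-5, 2))) = Mul(-10, Rational(7, 4)) = Rational(-35, 2)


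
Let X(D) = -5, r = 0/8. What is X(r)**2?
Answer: 25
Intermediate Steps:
r = 0 (r = 0*(1/8) = 0)
X(r)**2 = (-5)**2 = 25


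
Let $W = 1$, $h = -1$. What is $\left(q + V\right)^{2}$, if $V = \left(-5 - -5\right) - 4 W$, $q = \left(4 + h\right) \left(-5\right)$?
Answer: $361$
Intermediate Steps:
$q = -15$ ($q = \left(4 - 1\right) \left(-5\right) = 3 \left(-5\right) = -15$)
$V = -4$ ($V = \left(-5 - -5\right) - 4 = \left(-5 + 5\right) - 4 = 0 - 4 = -4$)
$\left(q + V\right)^{2} = \left(-15 - 4\right)^{2} = \left(-19\right)^{2} = 361$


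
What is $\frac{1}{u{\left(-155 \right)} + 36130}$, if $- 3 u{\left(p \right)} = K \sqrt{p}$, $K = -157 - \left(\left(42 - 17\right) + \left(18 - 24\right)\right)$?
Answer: $\frac{32517}{1175319338} - \frac{132 i \sqrt{155}}{2938298345} \approx 2.7667 \cdot 10^{-5} - 5.593 \cdot 10^{-7} i$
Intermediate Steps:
$K = -176$ ($K = -157 - \left(25 + \left(18 - 24\right)\right) = -157 - \left(25 - 6\right) = -157 - 19 = -176$)
$u{\left(p \right)} = \frac{176 \sqrt{p}}{3}$ ($u{\left(p \right)} = - \frac{\left(-176\right) \sqrt{p}}{3} = \frac{176 \sqrt{p}}{3}$)
$\frac{1}{u{\left(-155 \right)} + 36130} = \frac{1}{\frac{176 \sqrt{-155}}{3} + 36130} = \frac{1}{\frac{176 i \sqrt{155}}{3} + 36130} = \frac{1}{36130 + \frac{176 i \sqrt{155}}{3}}$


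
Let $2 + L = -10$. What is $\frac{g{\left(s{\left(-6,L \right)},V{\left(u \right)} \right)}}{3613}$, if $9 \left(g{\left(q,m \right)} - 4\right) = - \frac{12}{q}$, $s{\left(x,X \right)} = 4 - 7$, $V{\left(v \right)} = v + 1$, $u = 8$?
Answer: $\frac{40}{32517} \approx 0.0012301$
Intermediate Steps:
$L = -12$ ($L = -2 - 10 = -12$)
$V{\left(v \right)} = 1 + v$
$s{\left(x,X \right)} = -3$
$g{\left(q,m \right)} = 4 - \frac{4}{3 q}$ ($g{\left(q,m \right)} = 4 + \frac{\left(-12\right) \frac{1}{q}}{9} = 4 - \frac{4}{3 q}$)
$\frac{g{\left(s{\left(-6,L \right)},V{\left(u \right)} \right)}}{3613} = \frac{4 - \frac{4}{3 \left(-3\right)}}{3613} = \left(4 - - \frac{4}{9}\right) \frac{1}{3613} = \left(4 + \frac{4}{9}\right) \frac{1}{3613} = \frac{40}{9} \cdot \frac{1}{3613} = \frac{40}{32517}$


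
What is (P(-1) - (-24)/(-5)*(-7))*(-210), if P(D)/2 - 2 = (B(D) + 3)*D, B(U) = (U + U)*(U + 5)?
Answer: -9996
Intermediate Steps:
B(U) = 2*U*(5 + U) (B(U) = (2*U)*(5 + U) = 2*U*(5 + U))
P(D) = 4 + 2*D*(3 + 2*D*(5 + D)) (P(D) = 4 + 2*((2*D*(5 + D) + 3)*D) = 4 + 2*((3 + 2*D*(5 + D))*D) = 4 + 2*(D*(3 + 2*D*(5 + D))) = 4 + 2*D*(3 + 2*D*(5 + D)))
(P(-1) - (-24)/(-5)*(-7))*(-210) = ((4 + 6*(-1) + 4*(-1)**2*(5 - 1)) - (-24)/(-5)*(-7))*(-210) = ((4 - 6 + 4*1*4) - (-24)*(-1)/5*(-7))*(-210) = ((4 - 6 + 16) - 6*4/5*(-7))*(-210) = (14 - 24/5*(-7))*(-210) = (14 + 168/5)*(-210) = (238/5)*(-210) = -9996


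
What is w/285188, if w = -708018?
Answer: -354009/142594 ≈ -2.4826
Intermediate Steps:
w/285188 = -708018/285188 = -708018*1/285188 = -354009/142594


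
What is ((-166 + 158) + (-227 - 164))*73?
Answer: -29127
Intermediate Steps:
((-166 + 158) + (-227 - 164))*73 = (-8 - 391)*73 = -399*73 = -29127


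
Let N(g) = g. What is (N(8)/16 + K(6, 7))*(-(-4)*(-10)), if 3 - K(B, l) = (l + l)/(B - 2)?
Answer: 0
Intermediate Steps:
K(B, l) = 3 - 2*l/(-2 + B) (K(B, l) = 3 - (l + l)/(B - 2) = 3 - 2*l/(-2 + B))
(N(8)/16 + K(6, 7))*(-(-4)*(-10)) = (8/16 + (-6 - 2*7 + 3*6)/(-2 + 6))*(-(-4)*(-10)) = (8*(1/16) + (-6 - 14 + 18)/4)*(-1*40) = (½ + (¼)*(-2))*(-40) = (½ - ½)*(-40) = 0*(-40) = 0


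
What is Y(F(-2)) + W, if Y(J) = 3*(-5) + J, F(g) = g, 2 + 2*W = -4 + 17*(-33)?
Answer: -601/2 ≈ -300.50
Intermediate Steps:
W = -567/2 (W = -1 + (-4 + 17*(-33))/2 = -1 + (-4 - 561)/2 = -1 + (1/2)*(-565) = -1 - 565/2 = -567/2 ≈ -283.50)
Y(J) = -15 + J
Y(F(-2)) + W = (-15 - 2) - 567/2 = -17 - 567/2 = -601/2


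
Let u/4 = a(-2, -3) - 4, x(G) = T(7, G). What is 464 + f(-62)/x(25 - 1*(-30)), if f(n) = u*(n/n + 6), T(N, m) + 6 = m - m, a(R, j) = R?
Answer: 492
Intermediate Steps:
T(N, m) = -6 (T(N, m) = -6 + (m - m) = -6 + 0 = -6)
x(G) = -6
u = -24 (u = 4*(-2 - 4) = 4*(-6) = -24)
f(n) = -168 (f(n) = -24*(n/n + 6) = -24*(1 + 6) = -24*7 = -168)
464 + f(-62)/x(25 - 1*(-30)) = 464 - 168/(-6) = 464 - 168*(-⅙) = 464 + 28 = 492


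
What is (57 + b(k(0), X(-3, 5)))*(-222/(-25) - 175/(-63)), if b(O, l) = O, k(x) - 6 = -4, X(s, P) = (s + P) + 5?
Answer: 154757/225 ≈ 687.81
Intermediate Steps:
X(s, P) = 5 + P + s (X(s, P) = (P + s) + 5 = 5 + P + s)
k(x) = 2 (k(x) = 6 - 4 = 2)
(57 + b(k(0), X(-3, 5)))*(-222/(-25) - 175/(-63)) = (57 + 2)*(-222/(-25) - 175/(-63)) = 59*(-222*(-1/25) - 175*(-1/63)) = 59*(222/25 + 25/9) = 59*(2623/225) = 154757/225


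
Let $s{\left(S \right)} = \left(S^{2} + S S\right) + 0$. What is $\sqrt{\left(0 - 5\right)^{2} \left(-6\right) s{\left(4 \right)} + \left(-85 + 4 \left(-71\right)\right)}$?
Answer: $i \sqrt{5169} \approx 71.896 i$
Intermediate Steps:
$s{\left(S \right)} = 2 S^{2}$ ($s{\left(S \right)} = \left(S^{2} + S^{2}\right) + 0 = 2 S^{2} + 0 = 2 S^{2}$)
$\sqrt{\left(0 - 5\right)^{2} \left(-6\right) s{\left(4 \right)} + \left(-85 + 4 \left(-71\right)\right)} = \sqrt{\left(0 - 5\right)^{2} \left(-6\right) 2 \cdot 4^{2} + \left(-85 + 4 \left(-71\right)\right)} = \sqrt{\left(-5\right)^{2} \left(-6\right) 2 \cdot 16 - 369} = \sqrt{25 \left(-6\right) 32 - 369} = \sqrt{\left(-150\right) 32 - 369} = \sqrt{-4800 - 369} = \sqrt{-5169} = i \sqrt{5169}$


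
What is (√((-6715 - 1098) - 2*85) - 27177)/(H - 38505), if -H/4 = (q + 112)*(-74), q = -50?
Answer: 27177/20153 - 3*I*√887/20153 ≈ 1.3485 - 0.0044335*I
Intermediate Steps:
H = 18352 (H = -4*(-50 + 112)*(-74) = -248*(-74) = -4*(-4588) = 18352)
(√((-6715 - 1098) - 2*85) - 27177)/(H - 38505) = (√((-6715 - 1098) - 2*85) - 27177)/(18352 - 38505) = (√(-7813 - 170) - 27177)/(-20153) = (√(-7983) - 27177)*(-1/20153) = (3*I*√887 - 27177)*(-1/20153) = (-27177 + 3*I*√887)*(-1/20153) = 27177/20153 - 3*I*√887/20153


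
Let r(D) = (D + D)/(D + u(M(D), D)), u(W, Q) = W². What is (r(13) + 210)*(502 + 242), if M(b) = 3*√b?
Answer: 781944/5 ≈ 1.5639e+5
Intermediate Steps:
r(D) = ⅕ (r(D) = (D + D)/(D + (3*√D)²) = (2*D)/(D + 9*D) = (2*D)/((10*D)) = (2*D)*(1/(10*D)) = ⅕)
(r(13) + 210)*(502 + 242) = (⅕ + 210)*(502 + 242) = (1051/5)*744 = 781944/5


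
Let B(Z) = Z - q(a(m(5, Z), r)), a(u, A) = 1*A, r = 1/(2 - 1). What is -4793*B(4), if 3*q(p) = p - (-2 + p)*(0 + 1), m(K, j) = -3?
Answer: -47930/3 ≈ -15977.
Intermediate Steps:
r = 1 (r = 1/1 = 1)
a(u, A) = A
q(p) = ⅔ (q(p) = (p - (-2 + p)*(0 + 1))/3 = (p - (-2 + p))/3 = (p + (2 - p))/3 = (⅓)*2 = ⅔)
B(Z) = -⅔ + Z (B(Z) = Z - 1*⅔ = Z - ⅔ = -⅔ + Z)
-4793*B(4) = -4793*(-⅔ + 4) = -4793*10/3 = -47930/3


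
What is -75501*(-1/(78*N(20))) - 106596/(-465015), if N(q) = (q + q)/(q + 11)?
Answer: 24193657833/32241040 ≈ 750.40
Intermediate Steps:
N(q) = 2*q/(11 + q) (N(q) = (2*q)/(11 + q) = 2*q/(11 + q))
-75501*(-1/(78*N(20))) - 106596/(-465015) = -75501/((-156*20/(11 + 20))) - 106596/(-465015) = -75501/((-156*20/31)) - 106596*(-1/465015) = -75501/((-156*20/31)) + 35532/155005 = -75501/((-78*40/31)) + 35532/155005 = -75501/(-3120/31) + 35532/155005 = -75501*(-31/3120) + 35532/155005 = 780177/1040 + 35532/155005 = 24193657833/32241040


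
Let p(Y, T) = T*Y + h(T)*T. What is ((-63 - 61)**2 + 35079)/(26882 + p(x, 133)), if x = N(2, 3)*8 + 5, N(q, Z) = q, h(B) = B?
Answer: 50455/47364 ≈ 1.0653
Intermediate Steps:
x = 21 (x = 2*8 + 5 = 16 + 5 = 21)
p(Y, T) = T**2 + T*Y (p(Y, T) = T*Y + T*T = T*Y + T**2 = T**2 + T*Y)
((-63 - 61)**2 + 35079)/(26882 + p(x, 133)) = ((-63 - 61)**2 + 35079)/(26882 + 133*(133 + 21)) = ((-124)**2 + 35079)/(26882 + 133*154) = (15376 + 35079)/(26882 + 20482) = 50455/47364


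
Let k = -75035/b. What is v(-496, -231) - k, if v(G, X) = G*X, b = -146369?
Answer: 16770299509/146369 ≈ 1.1458e+5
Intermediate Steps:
k = 75035/146369 (k = -75035/(-146369) = -75035*(-1/146369) = 75035/146369 ≈ 0.51264)
v(-496, -231) - k = -496*(-231) - 1*75035/146369 = 114576 - 75035/146369 = 16770299509/146369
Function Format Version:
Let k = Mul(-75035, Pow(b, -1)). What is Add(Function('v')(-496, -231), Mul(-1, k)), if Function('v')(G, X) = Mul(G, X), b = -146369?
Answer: Rational(16770299509, 146369) ≈ 1.1458e+5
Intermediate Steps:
k = Rational(75035, 146369) (k = Mul(-75035, Pow(-146369, -1)) = Mul(-75035, Rational(-1, 146369)) = Rational(75035, 146369) ≈ 0.51264)
Add(Function('v')(-496, -231), Mul(-1, k)) = Add(Mul(-496, -231), Mul(-1, Rational(75035, 146369))) = Add(114576, Rational(-75035, 146369)) = Rational(16770299509, 146369)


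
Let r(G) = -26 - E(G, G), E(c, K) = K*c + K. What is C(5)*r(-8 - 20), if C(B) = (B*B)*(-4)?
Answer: 78200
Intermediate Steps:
E(c, K) = K + K*c
C(B) = -4*B**2 (C(B) = B**2*(-4) = -4*B**2)
r(G) = -26 - G*(1 + G)
C(5)*r(-8 - 20) = (-4*5**2)*(-26 - (-8 - 20)*(1 + (-8 - 20))) = (-4*25)*(-26 - 1*(-28)*(1 - 28)) = -100*(-26 - 1*(-28)*(-27)) = -100*(-26 - 756) = -100*(-782) = 78200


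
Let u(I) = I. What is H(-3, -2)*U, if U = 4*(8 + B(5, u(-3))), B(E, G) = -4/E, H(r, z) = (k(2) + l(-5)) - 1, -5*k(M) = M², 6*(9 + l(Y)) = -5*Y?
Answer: -4776/25 ≈ -191.04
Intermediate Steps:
l(Y) = -9 - 5*Y/6 (l(Y) = -9 + (-5*Y)/6 = -9 - 5*Y/6)
k(M) = -M²/5
H(r, z) = -199/30 (H(r, z) = (-⅕*2² + (-9 - ⅚*(-5))) - 1 = (-⅕*4 + (-9 + 25/6)) - 1 = (-⅘ - 29/6) - 1 = -169/30 - 1 = -199/30)
U = 144/5 (U = 4*(8 - 4/5) = 4*(8 - 4*⅕) = 4*(8 - ⅘) = 4*(36/5) = 144/5 ≈ 28.800)
H(-3, -2)*U = -199/30*144/5 = -4776/25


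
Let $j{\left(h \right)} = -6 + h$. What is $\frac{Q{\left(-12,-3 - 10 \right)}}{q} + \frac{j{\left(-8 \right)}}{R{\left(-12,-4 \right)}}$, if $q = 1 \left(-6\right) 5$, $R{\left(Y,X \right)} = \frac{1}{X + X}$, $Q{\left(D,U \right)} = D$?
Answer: $\frac{562}{5} \approx 112.4$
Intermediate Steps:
$R{\left(Y,X \right)} = \frac{1}{2 X}$
$q = -30$ ($q = \left(-6\right) 5 = -30$)
$\frac{Q{\left(-12,-3 - 10 \right)}}{q} + \frac{j{\left(-8 \right)}}{R{\left(-12,-4 \right)}} = - \frac{12}{-30} + \frac{-6 - 8}{\frac{1}{2} \frac{1}{-4}} = \left(-12\right) \left(- \frac{1}{30}\right) - \frac{14}{\frac{1}{2} \left(- \frac{1}{4}\right)} = \frac{2}{5} - \frac{14}{- \frac{1}{8}} = \frac{2}{5} - -112 = \frac{2}{5} + 112 = \frac{562}{5}$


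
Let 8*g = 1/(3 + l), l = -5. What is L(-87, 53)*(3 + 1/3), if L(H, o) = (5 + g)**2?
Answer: 31205/384 ≈ 81.263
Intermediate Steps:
g = -1/16 (g = 1/(8*(3 - 5)) = (1/8)/(-2) = (1/8)*(-1/2) = -1/16 ≈ -0.062500)
L(H, o) = 6241/256 (L(H, o) = (5 - 1/16)**2 = (79/16)**2 = 6241/256)
L(-87, 53)*(3 + 1/3) = 6241*(3 + 1/3)/256 = (6241/256)*(10/3) = 31205/384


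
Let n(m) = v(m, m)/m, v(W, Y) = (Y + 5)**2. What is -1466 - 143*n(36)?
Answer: -293159/36 ≈ -8143.3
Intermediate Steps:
v(W, Y) = (5 + Y)**2
n(m) = (5 + m)**2/m
-1466 - 143*n(36) = -1466 - 143*(5 + 36)**2/36 = -1466 - 143*41**2/36 = -1466 - 143*1681/36 = -1466 - 240383/36 = -293159/36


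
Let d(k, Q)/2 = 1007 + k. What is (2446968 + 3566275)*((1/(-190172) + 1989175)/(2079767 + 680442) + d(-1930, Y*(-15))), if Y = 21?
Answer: -5824510265313185530887/524914465948 ≈ -1.1096e+10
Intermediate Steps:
d(k, Q) = 2014 + 2*k (d(k, Q) = 2*(1007 + k) = 2014 + 2*k)
(2446968 + 3566275)*((1/(-190172) + 1989175)/(2079767 + 680442) + d(-1930, Y*(-15))) = (2446968 + 3566275)*((1/(-190172) + 1989175)/(2079767 + 680442) + (2014 + 2*(-1930))) = 6013243*((-1/190172 + 1989175)/2760209 + (2014 - 3860)) = 6013243*((378285388099/190172)*(1/2760209) - 1846) = 6013243*(378285388099/524914465948 - 1846) = 6013243*(-968613818751909/524914465948) = -5824510265313185530887/524914465948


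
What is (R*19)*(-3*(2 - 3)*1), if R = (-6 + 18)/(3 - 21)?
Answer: -38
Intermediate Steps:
R = -⅔ (R = 12/(-18) = 12*(-1/18) = -⅔ ≈ -0.66667)
(R*19)*(-3*(2 - 3)*1) = (-⅔*19)*(-3*(2 - 3)*1) = -38*(-3*(-1))/3 = -38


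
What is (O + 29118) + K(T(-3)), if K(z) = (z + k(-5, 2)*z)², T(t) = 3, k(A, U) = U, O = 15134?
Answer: 44333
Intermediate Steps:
K(z) = 9*z² (K(z) = (z + 2*z)² = (3*z)² = 9*z²)
(O + 29118) + K(T(-3)) = (15134 + 29118) + 9*3² = 44252 + 9*9 = 44252 + 81 = 44333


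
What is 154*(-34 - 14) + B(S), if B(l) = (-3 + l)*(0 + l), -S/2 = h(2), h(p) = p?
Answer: -7364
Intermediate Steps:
S = -4 (S = -2*2 = -4)
B(l) = l*(-3 + l) (B(l) = (-3 + l)*l = l*(-3 + l))
154*(-34 - 14) + B(S) = 154*(-34 - 14) - 4*(-3 - 4) = 154*(-48) - 4*(-7) = -7392 + 28 = -7364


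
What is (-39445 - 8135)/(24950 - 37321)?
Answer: 47580/12371 ≈ 3.8461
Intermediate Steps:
(-39445 - 8135)/(24950 - 37321) = -47580/(-12371) = -47580*(-1/12371) = 47580/12371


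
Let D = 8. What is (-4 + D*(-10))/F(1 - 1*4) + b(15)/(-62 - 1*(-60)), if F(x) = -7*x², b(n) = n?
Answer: -37/6 ≈ -6.1667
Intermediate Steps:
(-4 + D*(-10))/F(1 - 1*4) + b(15)/(-62 - 1*(-60)) = (-4 + 8*(-10))/((-7*(1 - 1*4)²)) + 15/(-62 - 1*(-60)) = (-4 - 80)/((-7*(1 - 4)²)) + 15/(-62 + 60) = -84/((-7*(-3)²)) + 15/(-2) = -84/((-7*9)) + 15*(-½) = -84/(-63) - 15/2 = -84*(-1/63) - 15/2 = 4/3 - 15/2 = -37/6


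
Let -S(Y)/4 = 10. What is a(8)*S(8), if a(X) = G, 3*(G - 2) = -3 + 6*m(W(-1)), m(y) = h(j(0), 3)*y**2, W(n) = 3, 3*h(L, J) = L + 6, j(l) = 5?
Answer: -2680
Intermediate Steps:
S(Y) = -40 (S(Y) = -4*10 = -40)
h(L, J) = 2 + L/3 (h(L, J) = (L + 6)/3 = (6 + L)/3 = 2 + L/3)
m(y) = 11*y**2/3 (m(y) = (2 + (1/3)*5)*y**2 = (2 + 5/3)*y**2 = 11*y**2/3)
G = 67 (G = 2 + (-3 + 6*((11/3)*3**2))/3 = 2 + (-3 + 6*((11/3)*9))/3 = 2 + (-3 + 6*33)/3 = 2 + (-3 + 198)/3 = 2 + (1/3)*195 = 2 + 65 = 67)
a(X) = 67
a(8)*S(8) = 67*(-40) = -2680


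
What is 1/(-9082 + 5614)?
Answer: -1/3468 ≈ -0.00028835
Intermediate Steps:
1/(-9082 + 5614) = 1/(-3468) = -1/3468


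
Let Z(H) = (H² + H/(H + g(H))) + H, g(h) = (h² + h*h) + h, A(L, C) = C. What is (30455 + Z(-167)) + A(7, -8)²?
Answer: 19336011/332 ≈ 58241.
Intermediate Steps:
g(h) = h + 2*h² (g(h) = (h² + h²) + h = 2*h² + h = h + 2*h²)
Z(H) = H + H² + H/(H + H*(1 + 2*H)) (Z(H) = (H² + H/(H + H*(1 + 2*H))) + H = H + H² + H/(H + H*(1 + 2*H)))
(30455 + Z(-167)) + A(7, -8)² = (30455 + (½ - 167 + (-167)³ + 2*(-167)²)/(1 - 167)) + (-8)² = (30455 + (½ - 167 - 4657463 + 2*27889)/(-166)) + 64 = (30455 - (½ - 167 - 4657463 + 55778)/166) + 64 = (30455 - 1/166*(-9203703/2)) + 64 = (30455 + 9203703/332) + 64 = 19314763/332 + 64 = 19336011/332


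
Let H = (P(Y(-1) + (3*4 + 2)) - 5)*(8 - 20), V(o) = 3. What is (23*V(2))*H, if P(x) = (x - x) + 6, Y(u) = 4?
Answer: -828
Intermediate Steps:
P(x) = 6 (P(x) = 0 + 6 = 6)
H = -12 (H = (6 - 5)*(8 - 20) = 1*(-12) = -12)
(23*V(2))*H = (23*3)*(-12) = 69*(-12) = -828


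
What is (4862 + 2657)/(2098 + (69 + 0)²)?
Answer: 7519/6859 ≈ 1.0962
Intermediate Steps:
(4862 + 2657)/(2098 + (69 + 0)²) = 7519/(2098 + 69²) = 7519/(2098 + 4761) = 7519/6859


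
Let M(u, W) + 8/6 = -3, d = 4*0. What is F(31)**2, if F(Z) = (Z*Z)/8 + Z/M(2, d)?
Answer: 138039001/10816 ≈ 12762.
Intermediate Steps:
d = 0
M(u, W) = -13/3 (M(u, W) = -4/3 - 3 = -13/3)
F(Z) = -3*Z/13 + Z**2/8 (F(Z) = (Z*Z)/8 + Z/(-13/3) = Z**2*(1/8) + Z*(-3/13) = Z**2/8 - 3*Z/13 = -3*Z/13 + Z**2/8)
F(31)**2 = ((1/104)*31*(-24 + 13*31))**2 = ((1/104)*31*(-24 + 403))**2 = ((1/104)*31*379)**2 = (11749/104)**2 = 138039001/10816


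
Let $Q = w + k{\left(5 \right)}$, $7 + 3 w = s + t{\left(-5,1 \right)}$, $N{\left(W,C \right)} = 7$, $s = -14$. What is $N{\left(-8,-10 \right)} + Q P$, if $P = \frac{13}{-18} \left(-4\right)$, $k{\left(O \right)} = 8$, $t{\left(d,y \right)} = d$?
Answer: $\frac{137}{27} \approx 5.0741$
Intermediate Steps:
$w = - \frac{26}{3}$ ($w = - \frac{7}{3} + \frac{-14 - 5}{3} = - \frac{7}{3} + \frac{1}{3} \left(-19\right) = - \frac{7}{3} - \frac{19}{3} = - \frac{26}{3} \approx -8.6667$)
$Q = - \frac{2}{3}$ ($Q = - \frac{26}{3} + 8 = - \frac{2}{3} \approx -0.66667$)
$P = \frac{26}{9}$ ($P = 13 \left(- \frac{1}{18}\right) \left(-4\right) = \left(- \frac{13}{18}\right) \left(-4\right) = \frac{26}{9} \approx 2.8889$)
$N{\left(-8,-10 \right)} + Q P = 7 - \frac{52}{27} = \frac{137}{27}$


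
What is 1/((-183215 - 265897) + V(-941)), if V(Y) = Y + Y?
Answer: -1/450994 ≈ -2.2173e-6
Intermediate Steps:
V(Y) = 2*Y
1/((-183215 - 265897) + V(-941)) = 1/((-183215 - 265897) + 2*(-941)) = 1/(-449112 - 1882) = 1/(-450994) = -1/450994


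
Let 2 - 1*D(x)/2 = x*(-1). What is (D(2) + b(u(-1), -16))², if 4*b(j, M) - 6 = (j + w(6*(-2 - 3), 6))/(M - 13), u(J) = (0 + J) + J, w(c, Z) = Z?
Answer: 301401/3364 ≈ 89.596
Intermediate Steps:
u(J) = 2*J (u(J) = J + J = 2*J)
b(j, M) = 3/2 + (6 + j)/(4*(-13 + M)) (b(j, M) = 3/2 + ((j + 6)/(M - 13))/4 = 3/2 + ((6 + j)/(-13 + M))/4 = 3/2 + (6 + j)/(4*(-13 + M)))
D(x) = 4 + 2*x (D(x) = 4 - 2*x*(-1) = 4 - (-2)*x = 4 + 2*x)
(D(2) + b(u(-1), -16))² = ((4 + 2*2) + (-72 + 2*(-1) + 6*(-16))/(4*(-13 - 16)))² = ((4 + 4) + (¼)*(-72 - 2 - 96)/(-29))² = (8 + (¼)*(-1/29)*(-170))² = (8 + 85/58)² = (549/58)² = 301401/3364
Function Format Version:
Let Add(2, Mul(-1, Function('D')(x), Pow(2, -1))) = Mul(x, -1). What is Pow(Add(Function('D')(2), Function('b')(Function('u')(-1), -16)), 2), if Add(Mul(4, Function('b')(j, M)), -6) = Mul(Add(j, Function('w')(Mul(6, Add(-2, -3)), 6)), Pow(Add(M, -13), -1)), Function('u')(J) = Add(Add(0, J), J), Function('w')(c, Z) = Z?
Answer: Rational(301401, 3364) ≈ 89.596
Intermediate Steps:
Function('u')(J) = Mul(2, J) (Function('u')(J) = Add(J, J) = Mul(2, J))
Function('b')(j, M) = Add(Rational(3, 2), Mul(Rational(1, 4), Pow(Add(-13, M), -1), Add(6, j))) (Function('b')(j, M) = Add(Rational(3, 2), Mul(Rational(1, 4), Mul(Add(j, 6), Pow(Add(M, -13), -1)))) = Add(Rational(3, 2), Mul(Rational(1, 4), Mul(Add(6, j), Pow(Add(-13, M), -1)))) = Add(Rational(3, 2), Mul(Rational(1, 4), Mul(Pow(Add(-13, M), -1), Add(6, j)))) = Add(Rational(3, 2), Mul(Rational(1, 4), Pow(Add(-13, M), -1), Add(6, j))))
Function('D')(x) = Add(4, Mul(2, x)) (Function('D')(x) = Add(4, Mul(-2, Mul(x, -1))) = Add(4, Mul(-2, Mul(-1, x))) = Add(4, Mul(2, x)))
Pow(Add(Function('D')(2), Function('b')(Function('u')(-1), -16)), 2) = Pow(Add(Add(4, Mul(2, 2)), Mul(Rational(1, 4), Pow(Add(-13, -16), -1), Add(-72, Mul(2, -1), Mul(6, -16)))), 2) = Pow(Add(Add(4, 4), Mul(Rational(1, 4), Pow(-29, -1), Add(-72, -2, -96))), 2) = Pow(Add(8, Mul(Rational(1, 4), Rational(-1, 29), -170)), 2) = Pow(Add(8, Rational(85, 58)), 2) = Pow(Rational(549, 58), 2) = Rational(301401, 3364)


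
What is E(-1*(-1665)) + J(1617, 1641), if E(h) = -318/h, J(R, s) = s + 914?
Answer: 1417919/555 ≈ 2554.8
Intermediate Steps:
J(R, s) = 914 + s
E(-1*(-1665)) + J(1617, 1641) = -318/((-1*(-1665))) + (914 + 1641) = -318/1665 + 2555 = -318*1/1665 + 2555 = -106/555 + 2555 = 1417919/555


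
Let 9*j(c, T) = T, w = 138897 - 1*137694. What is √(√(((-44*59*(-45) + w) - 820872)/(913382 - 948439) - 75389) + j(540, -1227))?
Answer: √(-1507974716523 + 631026*I*√23156983067867)/105171 ≈ 9.2247 + 14.88*I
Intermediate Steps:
w = 1203 (w = 138897 - 137694 = 1203)
j(c, T) = T/9
√(√(((-44*59*(-45) + w) - 820872)/(913382 - 948439) - 75389) + j(540, -1227)) = √(√(((-44*59*(-45) + 1203) - 820872)/(913382 - 948439) - 75389) + (⅑)*(-1227)) = √(√(((-2596*(-45) + 1203) - 820872)/(-35057) - 75389) - 409/3) = √(√(((116820 + 1203) - 820872)*(-1/35057) - 75389) - 409/3) = √(√((118023 - 820872)*(-1/35057) - 75389) - 409/3) = √(√(-702849*(-1/35057) - 75389) - 409/3) = √(√(702849/35057 - 75389) - 409/3) = √(√(-2642209324/35057) - 409/3) = √(2*I*√23156983067867/35057 - 409/3) = √(-409/3 + 2*I*√23156983067867/35057)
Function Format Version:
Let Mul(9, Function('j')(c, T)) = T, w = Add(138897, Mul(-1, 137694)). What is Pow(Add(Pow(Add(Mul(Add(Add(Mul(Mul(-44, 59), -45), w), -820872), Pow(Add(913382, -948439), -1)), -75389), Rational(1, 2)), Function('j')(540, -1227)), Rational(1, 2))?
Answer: Mul(Rational(1, 105171), Pow(Add(-1507974716523, Mul(631026, I, Pow(23156983067867, Rational(1, 2)))), Rational(1, 2))) ≈ Add(9.2247, Mul(14.880, I))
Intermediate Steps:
w = 1203 (w = Add(138897, -137694) = 1203)
Function('j')(c, T) = Mul(Rational(1, 9), T)
Pow(Add(Pow(Add(Mul(Add(Add(Mul(Mul(-44, 59), -45), w), -820872), Pow(Add(913382, -948439), -1)), -75389), Rational(1, 2)), Function('j')(540, -1227)), Rational(1, 2)) = Pow(Add(Pow(Add(Mul(Add(Add(Mul(Mul(-44, 59), -45), 1203), -820872), Pow(Add(913382, -948439), -1)), -75389), Rational(1, 2)), Mul(Rational(1, 9), -1227)), Rational(1, 2)) = Pow(Add(Pow(Add(Mul(Add(Add(Mul(-2596, -45), 1203), -820872), Pow(-35057, -1)), -75389), Rational(1, 2)), Rational(-409, 3)), Rational(1, 2)) = Pow(Add(Pow(Add(Mul(Add(Add(116820, 1203), -820872), Rational(-1, 35057)), -75389), Rational(1, 2)), Rational(-409, 3)), Rational(1, 2)) = Pow(Add(Pow(Add(Mul(Add(118023, -820872), Rational(-1, 35057)), -75389), Rational(1, 2)), Rational(-409, 3)), Rational(1, 2)) = Pow(Add(Pow(Add(Mul(-702849, Rational(-1, 35057)), -75389), Rational(1, 2)), Rational(-409, 3)), Rational(1, 2)) = Pow(Add(Pow(Add(Rational(702849, 35057), -75389), Rational(1, 2)), Rational(-409, 3)), Rational(1, 2)) = Pow(Add(Pow(Rational(-2642209324, 35057), Rational(1, 2)), Rational(-409, 3)), Rational(1, 2)) = Pow(Add(Mul(Rational(2, 35057), I, Pow(23156983067867, Rational(1, 2))), Rational(-409, 3)), Rational(1, 2)) = Pow(Add(Rational(-409, 3), Mul(Rational(2, 35057), I, Pow(23156983067867, Rational(1, 2)))), Rational(1, 2))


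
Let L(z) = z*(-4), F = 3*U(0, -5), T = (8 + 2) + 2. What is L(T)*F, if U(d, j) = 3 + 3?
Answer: -864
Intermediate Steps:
T = 12 (T = 10 + 2 = 12)
U(d, j) = 6
F = 18 (F = 3*6 = 18)
L(z) = -4*z
L(T)*F = -4*12*18 = -48*18 = -864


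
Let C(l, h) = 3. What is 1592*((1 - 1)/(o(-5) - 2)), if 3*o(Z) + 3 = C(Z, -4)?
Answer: 0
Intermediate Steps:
o(Z) = 0 (o(Z) = -1 + (⅓)*3 = -1 + 1 = 0)
1592*((1 - 1)/(o(-5) - 2)) = 1592*((1 - 1)/(0 - 2)) = 1592*(0/(-2)) = 1592*(0*(-½)) = 1592*0 = 0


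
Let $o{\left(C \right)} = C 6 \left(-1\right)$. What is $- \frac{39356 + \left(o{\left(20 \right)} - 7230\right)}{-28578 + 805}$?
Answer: $\frac{32006}{27773} \approx 1.1524$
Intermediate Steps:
$o{\left(C \right)} = - 6 C$ ($o{\left(C \right)} = 6 C \left(-1\right) = - 6 C$)
$- \frac{39356 + \left(o{\left(20 \right)} - 7230\right)}{-28578 + 805} = - \frac{39356 - 7350}{-28578 + 805} = - \frac{39356 - 7350}{-27773} = - \frac{\left(39356 - 7350\right) \left(-1\right)}{27773} = - \frac{32006 \left(-1\right)}{27773} = \left(-1\right) \left(- \frac{32006}{27773}\right) = \frac{32006}{27773}$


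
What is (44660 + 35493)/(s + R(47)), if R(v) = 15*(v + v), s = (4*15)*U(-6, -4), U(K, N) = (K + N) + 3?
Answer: 80153/990 ≈ 80.963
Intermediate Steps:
U(K, N) = 3 + K + N
s = -420 (s = (4*15)*(3 - 6 - 4) = 60*(-7) = -420)
R(v) = 30*v (R(v) = 15*(2*v) = 30*v)
(44660 + 35493)/(s + R(47)) = (44660 + 35493)/(-420 + 30*47) = 80153/(-420 + 1410) = 80153/990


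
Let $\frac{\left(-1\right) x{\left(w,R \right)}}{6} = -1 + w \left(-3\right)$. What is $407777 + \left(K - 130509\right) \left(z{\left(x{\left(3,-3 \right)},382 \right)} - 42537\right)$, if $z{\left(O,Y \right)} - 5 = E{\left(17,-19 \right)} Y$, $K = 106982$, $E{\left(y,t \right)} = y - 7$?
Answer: $911185001$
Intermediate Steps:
$E{\left(y,t \right)} = -7 + y$
$x{\left(w,R \right)} = 6 + 18 w$ ($x{\left(w,R \right)} = - 6 \left(-1 + w \left(-3\right)\right) = - 6 \left(-1 - 3 w\right) = 6 + 18 w$)
$z{\left(O,Y \right)} = 5 + 10 Y$ ($z{\left(O,Y \right)} = 5 + \left(-7 + 17\right) Y = 5 + 10 Y$)
$407777 + \left(K - 130509\right) \left(z{\left(x{\left(3,-3 \right)},382 \right)} - 42537\right) = 407777 + \left(106982 - 130509\right) \left(\left(5 + 10 \cdot 382\right) - 42537\right) = 407777 - 23527 \left(\left(5 + 3820\right) - 42537\right) = 407777 - 23527 \left(3825 - 42537\right) = 407777 - -910777224 = 407777 + 910777224 = 911185001$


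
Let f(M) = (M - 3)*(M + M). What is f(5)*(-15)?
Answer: -300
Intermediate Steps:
f(M) = 2*M*(-3 + M) (f(M) = (-3 + M)*(2*M) = 2*M*(-3 + M))
f(5)*(-15) = (2*5*(-3 + 5))*(-15) = (2*5*2)*(-15) = 20*(-15) = -300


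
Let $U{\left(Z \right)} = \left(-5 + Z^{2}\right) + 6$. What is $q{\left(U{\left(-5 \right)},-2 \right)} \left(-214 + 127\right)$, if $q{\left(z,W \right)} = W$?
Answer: $174$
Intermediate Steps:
$U{\left(Z \right)} = 1 + Z^{2}$
$q{\left(U{\left(-5 \right)},-2 \right)} \left(-214 + 127\right) = - 2 \left(-214 + 127\right) = \left(-2\right) \left(-87\right) = 174$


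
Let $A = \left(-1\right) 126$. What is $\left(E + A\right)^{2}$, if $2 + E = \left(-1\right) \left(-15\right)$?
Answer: $12769$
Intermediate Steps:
$E = 13$ ($E = -2 - -15 = -2 + 15 = 13$)
$A = -126$
$\left(E + A\right)^{2} = \left(13 - 126\right)^{2} = \left(-113\right)^{2} = 12769$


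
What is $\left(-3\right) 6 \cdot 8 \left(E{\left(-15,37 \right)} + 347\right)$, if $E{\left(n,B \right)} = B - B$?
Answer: $-49968$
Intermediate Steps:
$E{\left(n,B \right)} = 0$
$\left(-3\right) 6 \cdot 8 \left(E{\left(-15,37 \right)} + 347\right) = \left(-3\right) 6 \cdot 8 \left(0 + 347\right) = \left(-18\right) 8 \cdot 347 = \left(-144\right) 347 = -49968$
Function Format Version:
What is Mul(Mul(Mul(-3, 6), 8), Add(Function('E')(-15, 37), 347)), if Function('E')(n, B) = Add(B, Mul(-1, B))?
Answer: -49968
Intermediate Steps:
Function('E')(n, B) = 0
Mul(Mul(Mul(-3, 6), 8), Add(Function('E')(-15, 37), 347)) = Mul(Mul(Mul(-3, 6), 8), Add(0, 347)) = Mul(Mul(-18, 8), 347) = Mul(-144, 347) = -49968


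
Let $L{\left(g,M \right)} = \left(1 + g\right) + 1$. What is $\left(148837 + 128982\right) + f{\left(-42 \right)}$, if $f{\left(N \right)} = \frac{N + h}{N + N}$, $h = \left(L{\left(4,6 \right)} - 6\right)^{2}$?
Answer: $\frac{555639}{2} \approx 2.7782 \cdot 10^{5}$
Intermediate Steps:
$L{\left(g,M \right)} = 2 + g$
$h = 0$ ($h = \left(\left(2 + 4\right) - 6\right)^{2} = \left(6 - 6\right)^{2} = 0^{2} = 0$)
$f{\left(N \right)} = \frac{1}{2}$ ($f{\left(N \right)} = \frac{N + 0}{N + N} = \frac{N}{2 N} = N \frac{1}{2 N} = \frac{1}{2}$)
$\left(148837 + 128982\right) + f{\left(-42 \right)} = \left(148837 + 128982\right) + \frac{1}{2} = 277819 + \frac{1}{2} = \frac{555639}{2}$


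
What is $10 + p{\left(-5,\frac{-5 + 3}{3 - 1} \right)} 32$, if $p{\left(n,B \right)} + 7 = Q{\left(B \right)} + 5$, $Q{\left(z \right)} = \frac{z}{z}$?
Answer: $-22$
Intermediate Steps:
$Q{\left(z \right)} = 1$
$p{\left(n,B \right)} = -1$ ($p{\left(n,B \right)} = -7 + \left(1 + 5\right) = -7 + 6 = -1$)
$10 + p{\left(-5,\frac{-5 + 3}{3 - 1} \right)} 32 = 10 - 32 = -22$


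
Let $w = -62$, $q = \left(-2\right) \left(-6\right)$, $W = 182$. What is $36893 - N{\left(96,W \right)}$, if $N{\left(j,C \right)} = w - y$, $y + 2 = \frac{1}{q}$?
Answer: $\frac{443437}{12} \approx 36953.0$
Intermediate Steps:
$q = 12$
$y = - \frac{23}{12}$ ($y = -2 + \frac{1}{12} = - \frac{23}{12} \approx -1.9167$)
$N{\left(j,C \right)} = - \frac{721}{12}$ ($N{\left(j,C \right)} = -62 - - \frac{23}{12} = -62 + \frac{23}{12} = - \frac{721}{12}$)
$36893 - N{\left(96,W \right)} = 36893 - - \frac{721}{12} = 36893 + \frac{721}{12} = \frac{443437}{12}$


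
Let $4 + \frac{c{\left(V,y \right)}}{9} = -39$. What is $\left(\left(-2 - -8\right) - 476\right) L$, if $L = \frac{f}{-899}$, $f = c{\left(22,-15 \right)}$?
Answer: $- \frac{181890}{899} \approx -202.32$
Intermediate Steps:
$c{\left(V,y \right)} = -387$ ($c{\left(V,y \right)} = -36 + 9 \left(-39\right) = -36 - 351 = -387$)
$f = -387$
$L = \frac{387}{899}$ ($L = - \frac{387}{-899} = \left(-387\right) \left(- \frac{1}{899}\right) = \frac{387}{899} \approx 0.43048$)
$\left(\left(-2 - -8\right) - 476\right) L = \left(\left(-2 - -8\right) - 476\right) \frac{387}{899} = \left(\left(-2 + 8\right) - 476\right) \frac{387}{899} = \left(6 - 476\right) \frac{387}{899} = \left(-470\right) \frac{387}{899} = - \frac{181890}{899}$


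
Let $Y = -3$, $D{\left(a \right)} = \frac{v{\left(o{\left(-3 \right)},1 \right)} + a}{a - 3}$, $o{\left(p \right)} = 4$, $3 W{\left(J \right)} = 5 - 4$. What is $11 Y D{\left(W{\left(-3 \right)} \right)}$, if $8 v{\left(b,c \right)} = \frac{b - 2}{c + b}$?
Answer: $\frac{759}{160} \approx 4.7438$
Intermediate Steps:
$W{\left(J \right)} = \frac{1}{3}$ ($W{\left(J \right)} = \frac{5 - 4}{3} = \frac{1}{3} \cdot 1 = \frac{1}{3}$)
$v{\left(b,c \right)} = \frac{-2 + b}{8 \left(b + c\right)}$ ($v{\left(b,c \right)} = \frac{\left(b - 2\right) \frac{1}{c + b}}{8} = \frac{\left(-2 + b\right) \frac{1}{b + c}}{8} = \frac{\frac{1}{b + c} \left(-2 + b\right)}{8} = \frac{-2 + b}{8 \left(b + c\right)}$)
$D{\left(a \right)} = \frac{\frac{1}{20} + a}{-3 + a}$ ($D{\left(a \right)} = \frac{\frac{-2 + 4}{8 \left(4 + 1\right)} + a}{a - 3} = \frac{\frac{1}{8} \cdot \frac{1}{5} \cdot 2 + a}{-3 + a} = \frac{\frac{1}{20} + a}{-3 + a}$)
$11 Y D{\left(W{\left(-3 \right)} \right)} = 11 \left(-3\right) \frac{\frac{1}{20} + \frac{1}{3}}{-3 + \frac{1}{3}} = - 33 \frac{1}{- \frac{8}{3}} \cdot \frac{23}{60} = - 33 \left(\left(- \frac{3}{8}\right) \frac{23}{60}\right) = \left(-33\right) \left(- \frac{23}{160}\right) = \frac{759}{160}$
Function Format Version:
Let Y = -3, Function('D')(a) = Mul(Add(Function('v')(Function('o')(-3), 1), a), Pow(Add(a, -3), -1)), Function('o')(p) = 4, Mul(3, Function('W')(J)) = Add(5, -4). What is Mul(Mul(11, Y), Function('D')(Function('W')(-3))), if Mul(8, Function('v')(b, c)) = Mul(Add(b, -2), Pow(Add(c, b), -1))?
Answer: Rational(759, 160) ≈ 4.7438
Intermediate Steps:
Function('W')(J) = Rational(1, 3) (Function('W')(J) = Mul(Rational(1, 3), Add(5, -4)) = Mul(Rational(1, 3), 1) = Rational(1, 3))
Function('v')(b, c) = Mul(Rational(1, 8), Pow(Add(b, c), -1), Add(-2, b)) (Function('v')(b, c) = Mul(Rational(1, 8), Mul(Add(b, -2), Pow(Add(c, b), -1))) = Mul(Rational(1, 8), Mul(Add(-2, b), Pow(Add(b, c), -1))) = Mul(Rational(1, 8), Mul(Pow(Add(b, c), -1), Add(-2, b))) = Mul(Rational(1, 8), Pow(Add(b, c), -1), Add(-2, b)))
Function('D')(a) = Mul(Pow(Add(-3, a), -1), Add(Rational(1, 20), a)) (Function('D')(a) = Mul(Add(Mul(Rational(1, 8), Pow(Add(4, 1), -1), Add(-2, 4)), a), Pow(Add(a, -3), -1)) = Mul(Add(Mul(Rational(1, 8), Pow(5, -1), 2), a), Pow(Add(-3, a), -1)) = Mul(Add(Mul(Rational(1, 8), Rational(1, 5), 2), a), Pow(Add(-3, a), -1)) = Mul(Add(Rational(1, 20), a), Pow(Add(-3, a), -1)) = Mul(Pow(Add(-3, a), -1), Add(Rational(1, 20), a)))
Mul(Mul(11, Y), Function('D')(Function('W')(-3))) = Mul(Mul(11, -3), Mul(Pow(Add(-3, Rational(1, 3)), -1), Add(Rational(1, 20), Rational(1, 3)))) = Mul(-33, Mul(Pow(Rational(-8, 3), -1), Rational(23, 60))) = Mul(-33, Mul(Rational(-3, 8), Rational(23, 60))) = Mul(-33, Rational(-23, 160)) = Rational(759, 160)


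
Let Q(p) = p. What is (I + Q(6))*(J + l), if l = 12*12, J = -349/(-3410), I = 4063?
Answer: 1999461841/3410 ≈ 5.8635e+5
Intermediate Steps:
J = 349/3410 (J = -349*(-1/3410) = 349/3410 ≈ 0.10235)
l = 144
(I + Q(6))*(J + l) = (4063 + 6)*(349/3410 + 144) = 4069*(491389/3410) = 1999461841/3410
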